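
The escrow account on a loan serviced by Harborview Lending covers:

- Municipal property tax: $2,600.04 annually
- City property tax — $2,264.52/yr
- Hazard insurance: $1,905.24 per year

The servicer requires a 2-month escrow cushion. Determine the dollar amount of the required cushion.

$1,128.30

Municipal property tax — $2,600.04 per year
City property tax — $2,264.52 per year
Hazard insurance — $1,905.24 per year
Total per year = $6,769.80
Monthly escrow = $6,769.80 / 12 = $564.15
Required cushion = 2 × $564.15 = $1,128.30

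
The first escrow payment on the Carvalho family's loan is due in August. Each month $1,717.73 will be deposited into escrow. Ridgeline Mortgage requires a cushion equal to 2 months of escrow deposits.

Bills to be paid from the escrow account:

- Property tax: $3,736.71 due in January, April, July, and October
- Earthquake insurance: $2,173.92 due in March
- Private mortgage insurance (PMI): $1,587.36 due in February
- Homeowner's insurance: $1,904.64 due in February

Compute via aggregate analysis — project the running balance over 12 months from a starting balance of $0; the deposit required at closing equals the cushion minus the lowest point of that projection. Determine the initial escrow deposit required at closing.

Cushion = 2 × $1,717.73 = $3,435.46
Trial balance (start $0, +$1,717.73 each month, − disbursements):
  Aug: +$1,717.73 → $1,717.73
  Sep: +$1,717.73 → $3,435.46
  Oct: +$1,717.73 − $3,736.71 → $1,416.48
  Nov: +$1,717.73 → $3,134.21
  Dec: +$1,717.73 → $4,851.94
  Jan: +$1,717.73 − $3,736.71 → $2,832.96
  Feb: +$1,717.73 − $3,492.00 → $1,058.69
  Mar: +$1,717.73 − $2,173.92 → $602.50
  Apr: +$1,717.73 − $3,736.71 → -$1,416.48
  May: +$1,717.73 → $301.25
  Jun: +$1,717.73 → $2,018.98
  Jul: +$1,717.73 − $3,736.71 → $0.00
Lowest trial balance = -$1,416.48 (Apr)
Initial deposit = cushion − low point = $3,435.46 − (-$1,416.48) = $4,851.94

$4,851.94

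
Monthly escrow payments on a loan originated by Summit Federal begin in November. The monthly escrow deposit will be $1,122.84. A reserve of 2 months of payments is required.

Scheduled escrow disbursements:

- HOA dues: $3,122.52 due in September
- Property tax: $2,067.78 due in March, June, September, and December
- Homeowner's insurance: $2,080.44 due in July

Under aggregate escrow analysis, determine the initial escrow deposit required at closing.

$3,368.52

Cushion = 2 × $1,122.84 = $2,245.68
Trial balance (start $0, +$1,122.84 each month, − disbursements):
  Nov: +$1,122.84 → $1,122.84
  Dec: +$1,122.84 − $2,067.78 → $177.90
  Jan: +$1,122.84 → $1,300.74
  Feb: +$1,122.84 → $2,423.58
  Mar: +$1,122.84 − $2,067.78 → $1,478.64
  Apr: +$1,122.84 → $2,601.48
  May: +$1,122.84 → $3,724.32
  Jun: +$1,122.84 − $2,067.78 → $2,779.38
  Jul: +$1,122.84 − $2,080.44 → $1,821.78
  Aug: +$1,122.84 → $2,944.62
  Sep: +$1,122.84 − $5,190.30 → -$1,122.84
  Oct: +$1,122.84 → $0.00
Lowest trial balance = -$1,122.84 (Sep)
Initial deposit = cushion − low point = $2,245.68 − (-$1,122.84) = $3,368.52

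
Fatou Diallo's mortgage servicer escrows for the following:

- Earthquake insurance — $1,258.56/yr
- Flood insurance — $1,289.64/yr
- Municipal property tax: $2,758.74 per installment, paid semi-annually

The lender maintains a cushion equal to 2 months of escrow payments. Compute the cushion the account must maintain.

Earthquake insurance — $1,258.56/yr
Flood insurance — $1,289.64/yr
Municipal property tax — $2,758.74 × 2 = $5,517.48/yr
Total annual escrow = $8,065.68
Base monthly escrow = $8,065.68 / 12 = $672.14
Reserve = 2 × $672.14 = $1,344.28

$1,344.28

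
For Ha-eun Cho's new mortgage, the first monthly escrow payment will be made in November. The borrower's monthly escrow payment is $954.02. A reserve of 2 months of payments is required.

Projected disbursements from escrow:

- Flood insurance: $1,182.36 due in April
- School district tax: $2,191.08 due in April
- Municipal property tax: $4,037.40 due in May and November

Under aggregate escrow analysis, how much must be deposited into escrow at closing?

Cushion = 2 × $954.02 = $1,908.04
Trial balance (start $0, +$954.02 each month, − disbursements):
  Nov: +$954.02 − $4,037.40 → -$3,083.38
  Dec: +$954.02 → -$2,129.36
  Jan: +$954.02 → -$1,175.34
  Feb: +$954.02 → -$221.32
  Mar: +$954.02 → $732.70
  Apr: +$954.02 − $3,373.44 → -$1,686.72
  May: +$954.02 − $4,037.40 → -$4,770.10
  Jun: +$954.02 → -$3,816.08
  Jul: +$954.02 → -$2,862.06
  Aug: +$954.02 → -$1,908.04
  Sep: +$954.02 → -$954.02
  Oct: +$954.02 → $0.00
Lowest trial balance = -$4,770.10 (May)
Initial deposit = cushion − low point = $1,908.04 − (-$4,770.10) = $6,678.14

$6,678.14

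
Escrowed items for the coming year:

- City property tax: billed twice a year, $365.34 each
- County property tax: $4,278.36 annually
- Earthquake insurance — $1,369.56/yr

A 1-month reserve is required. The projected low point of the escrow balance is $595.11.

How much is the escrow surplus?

City property tax = $365.34 × 2 = $730.68 per year
County property tax = $4,278.36 per year
Earthquake insurance = $1,369.56 per year
Combined annual = $730.68 + $4,278.36 + $1,369.56 = $6,378.60
Monthly escrow = $6,378.60 ÷ 12 = $531.55
Required reserve = 1 × $531.55 = $531.55
Surplus = $595.11 − $531.55 = $63.56

$63.56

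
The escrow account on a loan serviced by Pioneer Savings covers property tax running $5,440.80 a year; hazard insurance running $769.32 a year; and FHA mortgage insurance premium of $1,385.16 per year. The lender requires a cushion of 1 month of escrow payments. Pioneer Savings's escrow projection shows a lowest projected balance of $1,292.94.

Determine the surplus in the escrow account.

Property tax — $5,440.80
Hazard insurance — $769.32
FHA mortgage insurance premium — $1,385.16
Total annual escrow = $5,440.80 + $769.32 + $1,385.16 = $7,595.28
Base monthly escrow = $7,595.28 / 12 = $632.94
Cushion = 1 × $632.94 = $632.94
Excess over cushion: $1,292.94 − $632.94 = $660.00

$660.00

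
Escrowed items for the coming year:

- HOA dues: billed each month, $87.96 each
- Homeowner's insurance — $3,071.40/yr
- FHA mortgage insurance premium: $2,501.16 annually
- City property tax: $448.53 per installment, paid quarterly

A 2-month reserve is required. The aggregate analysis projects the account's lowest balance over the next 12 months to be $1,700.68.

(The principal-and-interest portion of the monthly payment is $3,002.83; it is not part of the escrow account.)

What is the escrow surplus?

$296.98

HOA dues: $87.96 × 12 = $1,055.52
Homeowner's insurance: $3,071.40
FHA mortgage insurance premium: $2,501.16
City property tax: $448.53 × 4 = $1,794.12
Annual escrow total = $1,055.52 + $3,071.40 + $2,501.16 + $1,794.12 = $8,422.20
Base monthly escrow = $8,422.20 ÷ 12 = $701.85
Required reserve = 2 × $701.85 = $1,403.70
Surplus = $1,700.68 − $1,403.70 = $296.98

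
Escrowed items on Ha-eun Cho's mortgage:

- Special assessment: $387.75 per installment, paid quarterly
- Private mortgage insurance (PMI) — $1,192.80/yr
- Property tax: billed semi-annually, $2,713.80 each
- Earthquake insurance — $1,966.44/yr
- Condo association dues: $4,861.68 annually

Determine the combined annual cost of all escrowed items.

$14,999.52

Special assessment — $387.75 × 4 = $1,551.00 per year
Private mortgage insurance (PMI) — $1,192.80 per year
Property tax — $2,713.80 × 2 = $5,427.60 per year
Earthquake insurance — $1,966.44 per year
Condo association dues — $4,861.68 per year
Total per year = $1,551.00 + $1,192.80 + $5,427.60 + $1,966.44 + $4,861.68 = $14,999.52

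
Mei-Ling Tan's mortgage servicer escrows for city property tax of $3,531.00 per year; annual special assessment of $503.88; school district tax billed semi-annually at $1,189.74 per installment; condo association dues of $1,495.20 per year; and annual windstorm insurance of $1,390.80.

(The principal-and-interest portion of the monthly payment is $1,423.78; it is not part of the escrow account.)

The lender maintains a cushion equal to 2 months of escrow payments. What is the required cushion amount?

City property tax — $3,531.00
Special assessment — $503.88
School district tax — $1,189.74 × 2 = $2,379.48
Condo association dues — $1,495.20
Windstorm insurance — $1,390.80
Annual escrow total = $3,531.00 + $503.88 + $2,379.48 + $1,495.20 + $1,390.80 = $9,300.36
Monthly = $9,300.36 / 12 = $775.03
Reserve = 2 × $775.03 = $1,550.06

$1,550.06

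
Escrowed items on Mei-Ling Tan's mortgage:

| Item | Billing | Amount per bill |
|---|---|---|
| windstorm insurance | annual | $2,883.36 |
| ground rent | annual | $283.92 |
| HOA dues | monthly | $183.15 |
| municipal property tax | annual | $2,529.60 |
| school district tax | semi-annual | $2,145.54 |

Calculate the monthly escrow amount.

$1,015.48

Windstorm insurance — $2,883.36/yr
Ground rent — $283.92/yr
HOA dues — $183.15 × 12 = $2,197.80/yr
Municipal property tax — $2,529.60/yr
School district tax — $2,145.54 × 2 = $4,291.08/yr
Total per year = $12,185.76
Base monthly escrow = $12,185.76 / 12 = $1,015.48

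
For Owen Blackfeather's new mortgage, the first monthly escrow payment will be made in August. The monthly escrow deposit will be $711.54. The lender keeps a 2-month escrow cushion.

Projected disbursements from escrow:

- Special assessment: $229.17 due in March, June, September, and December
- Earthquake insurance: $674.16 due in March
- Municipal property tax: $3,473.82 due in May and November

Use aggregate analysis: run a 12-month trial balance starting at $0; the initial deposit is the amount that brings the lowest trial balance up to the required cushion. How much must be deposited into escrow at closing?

Cushion = 2 × $711.54 = $1,423.08
Trial balance (start $0, +$711.54 each month, − disbursements):
  Aug: +$711.54 → $711.54
  Sep: +$711.54 − $229.17 → $1,193.91
  Oct: +$711.54 → $1,905.45
  Nov: +$711.54 − $3,473.82 → -$856.83
  Dec: +$711.54 − $229.17 → -$374.46
  Jan: +$711.54 → $337.08
  Feb: +$711.54 → $1,048.62
  Mar: +$711.54 − $903.33 → $856.83
  Apr: +$711.54 → $1,568.37
  May: +$711.54 − $3,473.82 → -$1,193.91
  Jun: +$711.54 − $229.17 → -$711.54
  Jul: +$711.54 → $0.00
Lowest trial balance = -$1,193.91 (May)
Initial deposit = cushion − low point = $1,423.08 − (-$1,193.91) = $2,616.99

$2,616.99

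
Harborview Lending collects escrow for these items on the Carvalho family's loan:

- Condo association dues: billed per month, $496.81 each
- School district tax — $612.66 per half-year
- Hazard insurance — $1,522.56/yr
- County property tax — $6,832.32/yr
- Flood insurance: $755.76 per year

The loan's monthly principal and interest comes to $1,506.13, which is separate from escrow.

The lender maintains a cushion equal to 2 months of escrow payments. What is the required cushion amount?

Condo association dues = $496.81 × 12 = $5,961.72 per year
School district tax = $612.66 × 2 = $1,225.32 per year
Hazard insurance = $1,522.56 per year
County property tax = $6,832.32 per year
Flood insurance = $755.76 per year
Total per year = $5,961.72 + $1,225.32 + $1,522.56 + $6,832.32 + $755.76 = $16,297.68
Base monthly escrow = $16,297.68 ÷ 12 = $1,358.14
Reserve = 2 × $1,358.14 = $2,716.28

$2,716.28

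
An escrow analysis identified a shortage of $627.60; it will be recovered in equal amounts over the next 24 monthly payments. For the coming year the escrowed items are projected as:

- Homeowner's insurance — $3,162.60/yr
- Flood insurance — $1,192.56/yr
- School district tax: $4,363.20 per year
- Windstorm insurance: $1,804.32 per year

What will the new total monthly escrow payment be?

Homeowner's insurance — $3,162.60
Flood insurance — $1,192.56
School district tax — $4,363.20
Windstorm insurance — $1,804.32
Total annual escrow = $3,162.60 + $1,192.56 + $4,363.20 + $1,804.32 = $10,522.68
Monthly = $10,522.68 ÷ 12 = $876.89
Shortage per month = $627.60 ÷ 24 = $26.15
Adjusted monthly = $876.89 + $26.15 = $903.04

$903.04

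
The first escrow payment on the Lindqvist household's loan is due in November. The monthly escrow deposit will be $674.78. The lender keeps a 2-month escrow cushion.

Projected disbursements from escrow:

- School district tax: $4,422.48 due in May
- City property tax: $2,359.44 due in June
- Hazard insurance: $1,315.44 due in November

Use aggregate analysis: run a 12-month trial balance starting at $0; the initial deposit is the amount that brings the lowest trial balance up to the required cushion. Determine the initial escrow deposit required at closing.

Cushion = 2 × $674.78 = $1,349.56
Trial balance (start $0, +$674.78 each month, − disbursements):
  Nov: +$674.78 − $1,315.44 → -$640.66
  Dec: +$674.78 → $34.12
  Jan: +$674.78 → $708.90
  Feb: +$674.78 → $1,383.68
  Mar: +$674.78 → $2,058.46
  Apr: +$674.78 → $2,733.24
  May: +$674.78 − $4,422.48 → -$1,014.46
  Jun: +$674.78 − $2,359.44 → -$2,699.12
  Jul: +$674.78 → -$2,024.34
  Aug: +$674.78 → -$1,349.56
  Sep: +$674.78 → -$674.78
  Oct: +$674.78 → $0.00
Lowest trial balance = -$2,699.12 (Jun)
Initial deposit = cushion − low point = $1,349.56 − (-$2,699.12) = $4,048.68

$4,048.68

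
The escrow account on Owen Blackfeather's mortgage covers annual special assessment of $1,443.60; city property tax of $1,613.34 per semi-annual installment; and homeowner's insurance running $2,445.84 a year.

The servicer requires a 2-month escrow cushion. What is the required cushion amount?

$1,186.02

Special assessment: $1,443.60
City property tax: $1,613.34 × 2 = $3,226.68
Homeowner's insurance: $2,445.84
Total annual escrow = $1,443.60 + $3,226.68 + $2,445.84 = $7,116.12
Monthly = $7,116.12 ÷ 12 = $593.01
Reserve = 2 × $593.01 = $1,186.02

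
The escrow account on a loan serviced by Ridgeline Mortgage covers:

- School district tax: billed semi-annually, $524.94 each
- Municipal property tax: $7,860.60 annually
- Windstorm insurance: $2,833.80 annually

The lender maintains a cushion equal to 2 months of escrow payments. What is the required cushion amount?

School district tax: $524.94 × 2 = $1,049.88/yr
Municipal property tax: $7,860.60/yr
Windstorm insurance: $2,833.80/yr
Combined annual = $11,744.28
Monthly = $11,744.28 / 12 = $978.69
Cushion = 2 × $978.69 = $1,957.38

$1,957.38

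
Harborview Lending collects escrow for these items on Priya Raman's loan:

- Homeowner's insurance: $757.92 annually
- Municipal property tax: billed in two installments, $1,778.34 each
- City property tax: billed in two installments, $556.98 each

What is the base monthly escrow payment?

Homeowner's insurance = $757.92/yr
Municipal property tax = $1,778.34 × 2 = $3,556.68/yr
City property tax = $556.98 × 2 = $1,113.96/yr
Annual escrow total = $5,428.56
Monthly escrow = $5,428.56 / 12 = $452.38

$452.38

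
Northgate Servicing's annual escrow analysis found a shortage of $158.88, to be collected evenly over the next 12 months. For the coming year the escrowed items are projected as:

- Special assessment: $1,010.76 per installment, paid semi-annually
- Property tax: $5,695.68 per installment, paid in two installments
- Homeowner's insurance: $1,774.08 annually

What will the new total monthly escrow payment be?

$1,278.82

Special assessment — $1,010.76 × 2 = $2,021.52/yr
Property tax — $5,695.68 × 2 = $11,391.36/yr
Homeowner's insurance — $1,774.08/yr
Annual escrow total = $2,021.52 + $11,391.36 + $1,774.08 = $15,186.96
Per month = $15,186.96 ÷ 12 = $1,265.58
Shortage per month = $158.88 ÷ 12 = $13.24
Adjusted monthly = $1,265.58 + $13.24 = $1,278.82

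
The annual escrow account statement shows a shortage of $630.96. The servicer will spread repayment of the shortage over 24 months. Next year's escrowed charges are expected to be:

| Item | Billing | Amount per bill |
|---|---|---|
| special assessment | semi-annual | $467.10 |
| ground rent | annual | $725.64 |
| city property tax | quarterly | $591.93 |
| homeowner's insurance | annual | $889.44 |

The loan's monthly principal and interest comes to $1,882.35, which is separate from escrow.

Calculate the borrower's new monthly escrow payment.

Special assessment — $467.10 × 2 = $934.20
Ground rent — $725.64
City property tax — $591.93 × 4 = $2,367.72
Homeowner's insurance — $889.44
Total annual escrow = $934.20 + $725.64 + $2,367.72 + $889.44 = $4,917.00
Monthly escrow = $4,917.00 / 12 = $409.75
Shortage spread = $630.96 / 24 = $26.29/mo
New monthly escrow = $409.75 + $26.29 = $436.04

$436.04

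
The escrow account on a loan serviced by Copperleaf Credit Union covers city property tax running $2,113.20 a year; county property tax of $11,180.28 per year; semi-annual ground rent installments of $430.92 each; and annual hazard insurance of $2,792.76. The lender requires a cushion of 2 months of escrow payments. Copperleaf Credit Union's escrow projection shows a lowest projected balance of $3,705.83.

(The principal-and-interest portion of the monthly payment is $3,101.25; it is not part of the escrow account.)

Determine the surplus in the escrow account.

$881.15

City property tax = $2,113.20/yr
County property tax = $11,180.28/yr
Ground rent = $430.92 × 2 = $861.84/yr
Hazard insurance = $2,792.76/yr
Annual escrow total = $2,113.20 + $11,180.28 + $861.84 + $2,792.76 = $16,948.08
Base monthly escrow = $16,948.08 ÷ 12 = $1,412.34
Required cushion = 2 × $1,412.34 = $2,824.68
Excess over cushion: $3,705.83 − $2,824.68 = $881.15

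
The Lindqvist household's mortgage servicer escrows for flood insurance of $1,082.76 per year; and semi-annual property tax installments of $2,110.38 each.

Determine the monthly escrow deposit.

$441.96

Flood insurance: $1,082.76/yr
Property tax: $2,110.38 × 2 = $4,220.76/yr
Total per year = $5,303.52
Per month = $5,303.52 / 12 = $441.96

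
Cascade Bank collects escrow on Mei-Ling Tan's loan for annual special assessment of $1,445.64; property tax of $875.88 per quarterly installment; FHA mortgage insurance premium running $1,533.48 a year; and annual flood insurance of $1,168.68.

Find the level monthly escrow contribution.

Special assessment = $1,445.64/yr
Property tax = $875.88 × 4 = $3,503.52/yr
FHA mortgage insurance premium = $1,533.48/yr
Flood insurance = $1,168.68/yr
Yearly total = $7,651.32
Monthly escrow = $7,651.32 ÷ 12 = $637.61

$637.61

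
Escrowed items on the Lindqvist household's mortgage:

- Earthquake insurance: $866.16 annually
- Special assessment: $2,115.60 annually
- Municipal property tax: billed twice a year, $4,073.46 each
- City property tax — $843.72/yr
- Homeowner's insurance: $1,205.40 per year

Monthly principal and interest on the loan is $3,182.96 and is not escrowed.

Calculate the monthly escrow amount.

$1,098.15

Earthquake insurance — $866.16
Special assessment — $2,115.60
Municipal property tax — $4,073.46 × 2 = $8,146.92
City property tax — $843.72
Homeowner's insurance — $1,205.40
Total per year = $13,177.80
Base monthly escrow = $13,177.80 ÷ 12 = $1,098.15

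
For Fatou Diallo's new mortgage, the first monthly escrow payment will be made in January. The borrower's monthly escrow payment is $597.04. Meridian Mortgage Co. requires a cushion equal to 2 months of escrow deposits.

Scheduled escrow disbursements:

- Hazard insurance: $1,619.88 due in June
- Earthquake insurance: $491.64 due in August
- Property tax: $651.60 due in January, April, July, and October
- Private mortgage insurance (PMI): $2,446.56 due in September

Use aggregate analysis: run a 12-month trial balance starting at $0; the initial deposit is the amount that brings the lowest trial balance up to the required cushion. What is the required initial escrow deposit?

$2,388.16

Cushion = 2 × $597.04 = $1,194.08
Trial balance (start $0, +$597.04 each month, − disbursements):
  Jan: +$597.04 − $651.60 → -$54.56
  Feb: +$597.04 → $542.48
  Mar: +$597.04 → $1,139.52
  Apr: +$597.04 − $651.60 → $1,084.96
  May: +$597.04 → $1,682.00
  Jun: +$597.04 − $1,619.88 → $659.16
  Jul: +$597.04 − $651.60 → $604.60
  Aug: +$597.04 − $491.64 → $710.00
  Sep: +$597.04 − $2,446.56 → -$1,139.52
  Oct: +$597.04 − $651.60 → -$1,194.08
  Nov: +$597.04 → -$597.04
  Dec: +$597.04 → $0.00
Lowest trial balance = -$1,194.08 (Oct)
Initial deposit = cushion − low point = $1,194.08 − (-$1,194.08) = $2,388.16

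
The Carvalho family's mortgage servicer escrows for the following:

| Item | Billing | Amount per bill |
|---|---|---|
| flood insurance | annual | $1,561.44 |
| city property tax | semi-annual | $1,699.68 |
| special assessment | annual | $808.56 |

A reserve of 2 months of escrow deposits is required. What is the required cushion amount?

Flood insurance — $1,561.44 per year
City property tax — $1,699.68 × 2 = $3,399.36 per year
Special assessment — $808.56 per year
Yearly total = $1,561.44 + $3,399.36 + $808.56 = $5,769.36
Monthly = $5,769.36 ÷ 12 = $480.78
Cushion = 2 × $480.78 = $961.56

$961.56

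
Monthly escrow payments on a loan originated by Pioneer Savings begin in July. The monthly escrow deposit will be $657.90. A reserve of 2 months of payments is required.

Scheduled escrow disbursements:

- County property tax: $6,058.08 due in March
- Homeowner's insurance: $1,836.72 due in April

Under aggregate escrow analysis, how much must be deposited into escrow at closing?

$2,631.60

Cushion = 2 × $657.90 = $1,315.80
Trial balance (start $0, +$657.90 each month, − disbursements):
  Jul: +$657.90 → $657.90
  Aug: +$657.90 → $1,315.80
  Sep: +$657.90 → $1,973.70
  Oct: +$657.90 → $2,631.60
  Nov: +$657.90 → $3,289.50
  Dec: +$657.90 → $3,947.40
  Jan: +$657.90 → $4,605.30
  Feb: +$657.90 → $5,263.20
  Mar: +$657.90 − $6,058.08 → -$136.98
  Apr: +$657.90 − $1,836.72 → -$1,315.80
  May: +$657.90 → -$657.90
  Jun: +$657.90 → $0.00
Lowest trial balance = -$1,315.80 (Apr)
Initial deposit = cushion − low point = $1,315.80 − (-$1,315.80) = $2,631.60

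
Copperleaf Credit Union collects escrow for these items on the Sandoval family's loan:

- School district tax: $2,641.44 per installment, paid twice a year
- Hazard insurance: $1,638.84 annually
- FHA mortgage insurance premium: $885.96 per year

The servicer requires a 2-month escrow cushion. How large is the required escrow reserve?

$1,301.28

School district tax — $2,641.44 × 2 = $5,282.88/yr
Hazard insurance — $1,638.84/yr
FHA mortgage insurance premium — $885.96/yr
Total per year = $7,807.68
Monthly = $7,807.68 / 12 = $650.64
Reserve = 2 × $650.64 = $1,301.28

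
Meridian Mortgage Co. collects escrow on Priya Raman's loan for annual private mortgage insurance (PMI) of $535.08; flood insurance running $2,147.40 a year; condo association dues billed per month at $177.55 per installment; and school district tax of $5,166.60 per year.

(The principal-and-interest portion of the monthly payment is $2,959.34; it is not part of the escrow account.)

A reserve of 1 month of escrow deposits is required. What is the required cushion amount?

$831.64

Private mortgage insurance (PMI): $535.08/yr
Flood insurance: $2,147.40/yr
Condo association dues: $177.55 × 12 = $2,130.60/yr
School district tax: $5,166.60/yr
Total annual escrow = $9,979.68
Per month = $9,979.68 ÷ 12 = $831.64
Cushion = 1 × $831.64 = $831.64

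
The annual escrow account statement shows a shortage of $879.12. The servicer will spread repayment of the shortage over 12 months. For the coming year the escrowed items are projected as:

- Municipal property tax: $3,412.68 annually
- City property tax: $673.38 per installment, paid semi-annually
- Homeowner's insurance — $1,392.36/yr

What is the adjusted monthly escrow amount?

Municipal property tax = $3,412.68 per year
City property tax = $673.38 × 2 = $1,346.76 per year
Homeowner's insurance = $1,392.36 per year
Yearly total = $6,151.80
Monthly escrow = $6,151.80 / 12 = $512.65
Monthly shortage recovery: $879.12 / 12 = $73.26
New monthly escrow = $512.65 + $73.26 = $585.91

$585.91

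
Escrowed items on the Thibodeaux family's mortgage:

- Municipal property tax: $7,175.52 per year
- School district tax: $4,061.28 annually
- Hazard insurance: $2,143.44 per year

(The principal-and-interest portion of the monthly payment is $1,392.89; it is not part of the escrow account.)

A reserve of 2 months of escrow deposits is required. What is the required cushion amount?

Municipal property tax = $7,175.52
School district tax = $4,061.28
Hazard insurance = $2,143.44
Total per year = $7,175.52 + $4,061.28 + $2,143.44 = $13,380.24
Monthly escrow = $13,380.24 / 12 = $1,115.02
Required cushion = 2 × $1,115.02 = $2,230.04

$2,230.04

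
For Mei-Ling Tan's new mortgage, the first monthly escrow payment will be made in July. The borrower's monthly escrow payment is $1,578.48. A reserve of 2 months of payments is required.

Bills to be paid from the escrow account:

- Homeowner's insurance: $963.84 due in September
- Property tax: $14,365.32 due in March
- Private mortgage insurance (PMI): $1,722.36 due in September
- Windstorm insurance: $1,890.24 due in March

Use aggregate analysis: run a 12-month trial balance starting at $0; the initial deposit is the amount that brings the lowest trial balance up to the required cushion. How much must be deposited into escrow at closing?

Cushion = 2 × $1,578.48 = $3,156.96
Trial balance (start $0, +$1,578.48 each month, − disbursements):
  Jul: +$1,578.48 → $1,578.48
  Aug: +$1,578.48 → $3,156.96
  Sep: +$1,578.48 − $2,686.20 → $2,049.24
  Oct: +$1,578.48 → $3,627.72
  Nov: +$1,578.48 → $5,206.20
  Dec: +$1,578.48 → $6,784.68
  Jan: +$1,578.48 → $8,363.16
  Feb: +$1,578.48 → $9,941.64
  Mar: +$1,578.48 − $16,255.56 → -$4,735.44
  Apr: +$1,578.48 → -$3,156.96
  May: +$1,578.48 → -$1,578.48
  Jun: +$1,578.48 → $0.00
Lowest trial balance = -$4,735.44 (Mar)
Initial deposit = cushion − low point = $3,156.96 − (-$4,735.44) = $7,892.40

$7,892.40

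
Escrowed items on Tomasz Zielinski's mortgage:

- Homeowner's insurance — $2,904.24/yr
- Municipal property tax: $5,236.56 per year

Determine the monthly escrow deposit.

$678.40

Homeowner's insurance = $2,904.24
Municipal property tax = $5,236.56
Yearly total = $2,904.24 + $5,236.56 = $8,140.80
Monthly escrow = $8,140.80 / 12 = $678.40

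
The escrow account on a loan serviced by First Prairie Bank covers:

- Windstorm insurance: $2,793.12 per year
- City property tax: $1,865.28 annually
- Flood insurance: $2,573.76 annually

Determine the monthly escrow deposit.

$602.68

Windstorm insurance = $2,793.12
City property tax = $1,865.28
Flood insurance = $2,573.76
Combined annual = $7,232.16
Per month = $7,232.16 ÷ 12 = $602.68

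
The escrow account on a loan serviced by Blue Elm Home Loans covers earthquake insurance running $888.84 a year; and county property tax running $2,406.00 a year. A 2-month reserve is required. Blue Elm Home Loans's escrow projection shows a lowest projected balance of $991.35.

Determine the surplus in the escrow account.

Earthquake insurance — $888.84 annually
County property tax — $2,406.00 annually
Combined annual = $888.84 + $2,406.00 = $3,294.84
Base monthly escrow = $3,294.84 / 12 = $274.57
Cushion = 2 × $274.57 = $549.14
Surplus = $991.35 − $549.14 = $442.21

$442.21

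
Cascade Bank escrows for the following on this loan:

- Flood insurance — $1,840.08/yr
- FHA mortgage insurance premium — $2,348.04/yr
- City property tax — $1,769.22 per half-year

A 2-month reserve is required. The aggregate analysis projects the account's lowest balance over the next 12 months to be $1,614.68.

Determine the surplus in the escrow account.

$326.92

Flood insurance: $1,840.08 per year
FHA mortgage insurance premium: $2,348.04 per year
City property tax: $1,769.22 × 2 = $3,538.44 per year
Combined annual = $1,840.08 + $2,348.04 + $3,538.44 = $7,726.56
Monthly = $7,726.56 / 12 = $643.88
Required cushion = 2 × $643.88 = $1,287.76
Surplus = $1,614.68 − $1,287.76 = $326.92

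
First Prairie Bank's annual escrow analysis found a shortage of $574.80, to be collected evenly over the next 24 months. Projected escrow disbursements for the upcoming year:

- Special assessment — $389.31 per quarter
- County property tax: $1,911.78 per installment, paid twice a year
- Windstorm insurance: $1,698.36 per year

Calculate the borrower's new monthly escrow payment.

Special assessment — $389.31 × 4 = $1,557.24 per year
County property tax — $1,911.78 × 2 = $3,823.56 per year
Windstorm insurance — $1,698.36 per year
Yearly total = $7,079.16
Monthly = $7,079.16 ÷ 12 = $589.93
Shortage spread = $574.80 ÷ 24 = $23.95/mo
Adjusted monthly = $589.93 + $23.95 = $613.88

$613.88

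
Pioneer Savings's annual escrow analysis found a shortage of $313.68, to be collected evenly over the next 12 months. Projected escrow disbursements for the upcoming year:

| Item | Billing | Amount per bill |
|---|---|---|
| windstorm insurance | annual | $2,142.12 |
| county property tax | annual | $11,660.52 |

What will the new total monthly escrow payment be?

$1,176.36

Windstorm insurance = $2,142.12 per year
County property tax = $11,660.52 per year
Total annual escrow = $13,802.64
Per month = $13,802.64 ÷ 12 = $1,150.22
Monthly shortage recovery: $313.68 ÷ 12 = $26.14
New monthly escrow = $1,150.22 + $26.14 = $1,176.36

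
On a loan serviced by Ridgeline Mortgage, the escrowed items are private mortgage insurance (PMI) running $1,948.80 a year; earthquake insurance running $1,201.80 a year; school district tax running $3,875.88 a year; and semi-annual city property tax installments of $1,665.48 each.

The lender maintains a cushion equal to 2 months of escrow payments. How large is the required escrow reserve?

$1,726.24

Private mortgage insurance (PMI) — $1,948.80
Earthquake insurance — $1,201.80
School district tax — $3,875.88
City property tax — $1,665.48 × 2 = $3,330.96
Annual escrow total = $1,948.80 + $1,201.80 + $3,875.88 + $3,330.96 = $10,357.44
Per month = $10,357.44 ÷ 12 = $863.12
Cushion = 2 × $863.12 = $1,726.24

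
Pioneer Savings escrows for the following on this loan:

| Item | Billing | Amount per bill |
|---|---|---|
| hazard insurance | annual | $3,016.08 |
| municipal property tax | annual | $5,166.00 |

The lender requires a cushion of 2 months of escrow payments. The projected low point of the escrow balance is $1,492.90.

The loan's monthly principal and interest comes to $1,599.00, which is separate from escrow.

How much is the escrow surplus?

$129.22

Hazard insurance — $3,016.08
Municipal property tax — $5,166.00
Total annual escrow = $8,182.08
Monthly = $8,182.08 ÷ 12 = $681.84
Cushion = 2 × $681.84 = $1,363.68
Excess over cushion: $1,492.90 − $1,363.68 = $129.22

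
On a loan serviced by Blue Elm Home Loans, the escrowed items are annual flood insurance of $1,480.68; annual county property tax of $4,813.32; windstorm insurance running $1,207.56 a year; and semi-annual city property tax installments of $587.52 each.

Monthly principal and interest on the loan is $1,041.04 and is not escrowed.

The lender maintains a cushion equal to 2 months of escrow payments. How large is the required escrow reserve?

Flood insurance: $1,480.68 per year
County property tax: $4,813.32 per year
Windstorm insurance: $1,207.56 per year
City property tax: $587.52 × 2 = $1,175.04 per year
Total annual escrow = $1,480.68 + $4,813.32 + $1,207.56 + $1,175.04 = $8,676.60
Base monthly escrow = $8,676.60 ÷ 12 = $723.05
Cushion = 2 × $723.05 = $1,446.10

$1,446.10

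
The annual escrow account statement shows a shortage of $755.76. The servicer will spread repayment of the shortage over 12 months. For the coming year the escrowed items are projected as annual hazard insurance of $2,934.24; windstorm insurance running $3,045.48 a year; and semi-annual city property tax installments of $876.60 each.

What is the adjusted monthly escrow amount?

$707.39

Hazard insurance = $2,934.24 per year
Windstorm insurance = $3,045.48 per year
City property tax = $876.60 × 2 = $1,753.20 per year
Total per year = $7,732.92
Monthly = $7,732.92 / 12 = $644.41
Monthly shortage recovery: $755.76 / 12 = $62.98
New monthly escrow = $644.41 + $62.98 = $707.39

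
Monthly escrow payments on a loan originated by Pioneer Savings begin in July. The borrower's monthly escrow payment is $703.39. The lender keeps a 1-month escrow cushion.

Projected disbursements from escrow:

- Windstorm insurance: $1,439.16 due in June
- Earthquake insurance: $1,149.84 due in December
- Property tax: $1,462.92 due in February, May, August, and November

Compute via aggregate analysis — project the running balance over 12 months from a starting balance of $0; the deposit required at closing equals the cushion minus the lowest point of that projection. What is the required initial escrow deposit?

Cushion = 1 × $703.39 = $703.39
Trial balance (start $0, +$703.39 each month, − disbursements):
  Jul: +$703.39 → $703.39
  Aug: +$703.39 − $1,462.92 → -$56.14
  Sep: +$703.39 → $647.25
  Oct: +$703.39 → $1,350.64
  Nov: +$703.39 − $1,462.92 → $591.11
  Dec: +$703.39 − $1,149.84 → $144.66
  Jan: +$703.39 → $848.05
  Feb: +$703.39 − $1,462.92 → $88.52
  Mar: +$703.39 → $791.91
  Apr: +$703.39 → $1,495.30
  May: +$703.39 − $1,462.92 → $735.77
  Jun: +$703.39 − $1,439.16 → $0.00
Lowest trial balance = -$56.14 (Aug)
Initial deposit = cushion − low point = $703.39 − (-$56.14) = $759.53

$759.53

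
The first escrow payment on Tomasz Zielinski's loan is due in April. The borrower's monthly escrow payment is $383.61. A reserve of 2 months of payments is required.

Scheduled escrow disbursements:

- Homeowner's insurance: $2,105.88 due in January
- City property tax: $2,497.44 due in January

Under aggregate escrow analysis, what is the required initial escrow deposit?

$1,534.44

Cushion = 2 × $383.61 = $767.22
Trial balance (start $0, +$383.61 each month, − disbursements):
  Apr: +$383.61 → $383.61
  May: +$383.61 → $767.22
  Jun: +$383.61 → $1,150.83
  Jul: +$383.61 → $1,534.44
  Aug: +$383.61 → $1,918.05
  Sep: +$383.61 → $2,301.66
  Oct: +$383.61 → $2,685.27
  Nov: +$383.61 → $3,068.88
  Dec: +$383.61 → $3,452.49
  Jan: +$383.61 − $4,603.32 → -$767.22
  Feb: +$383.61 → -$383.61
  Mar: +$383.61 → $0.00
Lowest trial balance = -$767.22 (Jan)
Initial deposit = cushion − low point = $767.22 − (-$767.22) = $1,534.44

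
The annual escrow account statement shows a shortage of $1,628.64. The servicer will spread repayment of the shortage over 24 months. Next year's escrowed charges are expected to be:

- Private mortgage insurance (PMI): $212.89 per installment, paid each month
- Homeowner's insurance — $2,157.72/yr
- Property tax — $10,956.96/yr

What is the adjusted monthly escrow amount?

$1,373.64

Private mortgage insurance (PMI) — $212.89 × 12 = $2,554.68 per year
Homeowner's insurance — $2,157.72 per year
Property tax — $10,956.96 per year
Combined annual = $2,554.68 + $2,157.72 + $10,956.96 = $15,669.36
Monthly escrow = $15,669.36 / 12 = $1,305.78
Monthly shortage recovery: $1,628.64 ÷ 24 = $67.86
New monthly escrow = $1,305.78 + $67.86 = $1,373.64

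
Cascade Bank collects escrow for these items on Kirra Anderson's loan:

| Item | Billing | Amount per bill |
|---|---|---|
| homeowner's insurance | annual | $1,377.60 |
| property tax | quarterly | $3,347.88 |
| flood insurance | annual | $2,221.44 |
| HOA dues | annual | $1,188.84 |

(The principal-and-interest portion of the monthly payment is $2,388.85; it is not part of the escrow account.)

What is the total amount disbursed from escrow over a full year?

Homeowner's insurance = $1,377.60
Property tax = $3,347.88 × 4 = $13,391.52
Flood insurance = $2,221.44
HOA dues = $1,188.84
Annual escrow total = $1,377.60 + $13,391.52 + $2,221.44 + $1,188.84 = $18,179.40

$18,179.40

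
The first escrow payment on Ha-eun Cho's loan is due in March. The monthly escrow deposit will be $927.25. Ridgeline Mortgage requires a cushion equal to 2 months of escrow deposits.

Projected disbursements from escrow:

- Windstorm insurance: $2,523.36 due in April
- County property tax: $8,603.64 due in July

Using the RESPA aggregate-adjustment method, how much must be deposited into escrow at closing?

$8,345.25

Cushion = 2 × $927.25 = $1,854.50
Trial balance (start $0, +$927.25 each month, − disbursements):
  Mar: +$927.25 → $927.25
  Apr: +$927.25 − $2,523.36 → -$668.86
  May: +$927.25 → $258.39
  Jun: +$927.25 → $1,185.64
  Jul: +$927.25 − $8,603.64 → -$6,490.75
  Aug: +$927.25 → -$5,563.50
  Sep: +$927.25 → -$4,636.25
  Oct: +$927.25 → -$3,709.00
  Nov: +$927.25 → -$2,781.75
  Dec: +$927.25 → -$1,854.50
  Jan: +$927.25 → -$927.25
  Feb: +$927.25 → $0.00
Lowest trial balance = -$6,490.75 (Jul)
Initial deposit = cushion − low point = $1,854.50 − (-$6,490.75) = $8,345.25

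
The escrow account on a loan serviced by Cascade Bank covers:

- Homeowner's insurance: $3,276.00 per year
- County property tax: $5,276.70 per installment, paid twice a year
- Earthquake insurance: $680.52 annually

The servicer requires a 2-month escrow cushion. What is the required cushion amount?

$2,418.32

Homeowner's insurance: $3,276.00
County property tax: $5,276.70 × 2 = $10,553.40
Earthquake insurance: $680.52
Total annual escrow = $3,276.00 + $10,553.40 + $680.52 = $14,509.92
Per month = $14,509.92 / 12 = $1,209.16
Reserve = 2 × $1,209.16 = $2,418.32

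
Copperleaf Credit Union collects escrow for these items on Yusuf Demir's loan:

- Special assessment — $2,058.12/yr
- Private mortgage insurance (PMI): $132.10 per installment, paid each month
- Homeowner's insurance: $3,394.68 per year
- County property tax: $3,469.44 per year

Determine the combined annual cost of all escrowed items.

Special assessment = $2,058.12
Private mortgage insurance (PMI) = $132.10 × 12 = $1,585.20
Homeowner's insurance = $3,394.68
County property tax = $3,469.44
Yearly total = $10,507.44

$10,507.44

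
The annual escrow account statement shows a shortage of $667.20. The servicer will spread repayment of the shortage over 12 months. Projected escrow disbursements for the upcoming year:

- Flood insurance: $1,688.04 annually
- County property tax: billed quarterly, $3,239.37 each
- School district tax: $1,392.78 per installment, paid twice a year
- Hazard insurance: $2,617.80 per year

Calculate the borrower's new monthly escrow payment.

$1,726.34

Flood insurance: $1,688.04/yr
County property tax: $3,239.37 × 4 = $12,957.48/yr
School district tax: $1,392.78 × 2 = $2,785.56/yr
Hazard insurance: $2,617.80/yr
Total per year = $1,688.04 + $12,957.48 + $2,785.56 + $2,617.80 = $20,048.88
Monthly = $20,048.88 ÷ 12 = $1,670.74
Monthly shortage recovery: $667.20 ÷ 12 = $55.60
Adjusted monthly = $1,670.74 + $55.60 = $1,726.34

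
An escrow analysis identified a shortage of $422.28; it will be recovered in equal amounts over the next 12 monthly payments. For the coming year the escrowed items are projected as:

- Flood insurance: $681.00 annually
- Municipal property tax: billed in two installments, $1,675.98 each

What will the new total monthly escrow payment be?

$371.27

Flood insurance — $681.00
Municipal property tax — $1,675.98 × 2 = $3,351.96
Total per year = $4,032.96
Monthly = $4,032.96 / 12 = $336.08
Monthly shortage recovery: $422.28 / 12 = $35.19
New monthly escrow = $336.08 + $35.19 = $371.27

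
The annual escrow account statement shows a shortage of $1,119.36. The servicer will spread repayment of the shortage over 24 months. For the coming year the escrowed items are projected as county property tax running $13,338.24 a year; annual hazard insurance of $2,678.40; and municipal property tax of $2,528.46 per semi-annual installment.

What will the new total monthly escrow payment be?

County property tax — $13,338.24 per year
Hazard insurance — $2,678.40 per year
Municipal property tax — $2,528.46 × 2 = $5,056.92 per year
Annual escrow total = $13,338.24 + $2,678.40 + $5,056.92 = $21,073.56
Monthly = $21,073.56 ÷ 12 = $1,756.13
Shortage spread = $1,119.36 ÷ 24 = $46.64/mo
New monthly escrow = $1,756.13 + $46.64 = $1,802.77

$1,802.77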